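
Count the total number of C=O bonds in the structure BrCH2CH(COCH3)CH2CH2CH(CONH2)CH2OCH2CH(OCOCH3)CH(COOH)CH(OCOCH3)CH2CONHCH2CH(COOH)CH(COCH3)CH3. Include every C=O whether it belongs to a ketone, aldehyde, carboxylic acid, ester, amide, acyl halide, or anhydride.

8

CH(COCH3): ketone, 1 C=O (running total 1).
CH(CONH2): amide, 1 C=O (running total 2).
CH(OCOCH3): ester, 1 C=O (running total 3).
CH(COOH): carboxylic acid, 1 C=O (running total 4).
CH(OCOCH3): ester, 1 C=O (running total 5).
CH2CONHCH2: amide, 1 C=O (running total 6).
CH(COOH): carboxylic acid, 1 C=O (running total 7).
CH(COCH3): ketone, 1 C=O (running total 8).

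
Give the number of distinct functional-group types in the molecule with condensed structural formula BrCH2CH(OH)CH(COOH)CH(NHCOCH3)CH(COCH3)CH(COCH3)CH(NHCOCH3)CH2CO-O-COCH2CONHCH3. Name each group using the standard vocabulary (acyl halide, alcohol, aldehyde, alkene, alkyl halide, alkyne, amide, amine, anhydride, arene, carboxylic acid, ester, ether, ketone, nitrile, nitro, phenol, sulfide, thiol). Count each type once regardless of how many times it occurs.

Reading the structure from left to right:
  BrCH2: halogen on an sp³ carbon → alkyl halide.
  CH(OH): –OH on an sp³ carbon → alcohol (secondary).
  CH(COOH): pendant –COOH: carbonyl C bonded to C and –OH → carboxylic acid.
  CH(NHCOCH3): pendant –NHC(=O)CH3: N bonded to a carbonyl → amide (not amine).
  CH(COCH3): pendant –COCH3: carbonyl C bonded to two carbons → ketone.
  CH(COCH3): pendant –COCH3: carbonyl C bonded to two carbons → ketone.
  CH(NHCOCH3): pendant –NHC(=O)CH3: N bonded to a carbonyl → amide (not amine).
  CH2CO-O-COCH2: two acyl groups sharing one oxygen, –C(=O)–O–C(=O)– → anhydride.
  CONHCH3: –C(=O)NHCH3: carbonyl C bonded to C and to N → amide (the N is not an amine).
Distinct types present: alcohol, alkyl halide, amide, anhydride, carboxylic acid, ketone.

6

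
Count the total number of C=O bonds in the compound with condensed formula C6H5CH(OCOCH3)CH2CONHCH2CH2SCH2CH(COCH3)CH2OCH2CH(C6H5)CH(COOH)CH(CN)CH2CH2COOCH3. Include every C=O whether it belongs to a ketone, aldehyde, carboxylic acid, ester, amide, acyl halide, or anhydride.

CH(OCOCH3): ester, 1 C=O (running total 1).
CH2CONHCH2: amide, 1 C=O (running total 2).
CH(COCH3): ketone, 1 C=O (running total 3).
CH(COOH): carboxylic acid, 1 C=O (running total 4).
COOCH3: ester, 1 C=O (running total 5).

5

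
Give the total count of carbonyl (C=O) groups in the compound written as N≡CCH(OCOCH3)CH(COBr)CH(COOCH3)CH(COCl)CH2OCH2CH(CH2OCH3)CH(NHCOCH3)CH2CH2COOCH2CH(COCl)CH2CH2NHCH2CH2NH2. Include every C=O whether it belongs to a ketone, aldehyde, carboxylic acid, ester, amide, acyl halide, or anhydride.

7

CH(OCOCH3): ester, 1 C=O (running total 1).
CH(COBr): acyl halide, 1 C=O (running total 2).
CH(COOCH3): ester, 1 C=O (running total 3).
CH(COCl): acyl halide, 1 C=O (running total 4).
CH(NHCOCH3): amide, 1 C=O (running total 5).
CH2COOCH2: ester, 1 C=O (running total 6).
CH(COCl): acyl halide, 1 C=O (running total 7).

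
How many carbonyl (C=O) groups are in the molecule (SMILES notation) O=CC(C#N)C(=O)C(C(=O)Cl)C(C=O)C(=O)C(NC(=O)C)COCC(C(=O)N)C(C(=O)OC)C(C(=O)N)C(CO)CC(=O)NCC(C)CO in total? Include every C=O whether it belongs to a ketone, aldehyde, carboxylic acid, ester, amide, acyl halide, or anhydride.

10

OHC: aldehyde, 1 C=O (running total 1).
CO: ketone, 1 C=O (running total 2).
CH(COCl): acyl halide, 1 C=O (running total 3).
CH(CHO): aldehyde, 1 C=O (running total 4).
CO: ketone, 1 C=O (running total 5).
CH(NHCOCH3): amide, 1 C=O (running total 6).
CH(CONH2): amide, 1 C=O (running total 7).
CH(COOCH3): ester, 1 C=O (running total 8).
CH(CONH2): amide, 1 C=O (running total 9).
CH2CONHCH2: amide, 1 C=O (running total 10).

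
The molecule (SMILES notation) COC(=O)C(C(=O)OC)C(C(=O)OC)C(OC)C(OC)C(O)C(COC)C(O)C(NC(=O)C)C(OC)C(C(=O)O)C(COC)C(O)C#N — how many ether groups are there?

Reading the structure from left to right:
  CH3OOC: CH3O–C(=O)–: carbonyl C bonded to C and to –OCH3 → ester (not ketone + ether).
  CH(COOCH3): pendant –COOCH3: carbonyl C bonded to C and –OCH3 → ester.
  CH(COOCH3): pendant –COOCH3: carbonyl C bonded to C and –OCH3 → ester.
  CH(OCH3): pendant –OCH3: C–O–C with sp³ C, no adjacent C=O → ether.
  CH(OCH3): pendant –OCH3: C–O–C with sp³ C, no adjacent C=O → ether.
  CH(OH): –OH on an sp³ carbon → alcohol (secondary).
  CH(CH2OCH3): pendant –CH2OCH3: C–O–C linkage → ether.
  CH(OH): –OH on an sp³ carbon → alcohol (secondary).
  CH(NHCOCH3): pendant –NHC(=O)CH3: N bonded to a carbonyl → amide (not amine).
  CH(OCH3): pendant –OCH3: C–O–C with sp³ C, no adjacent C=O → ether.
  CH(COOH): pendant –COOH: carbonyl C bonded to C and –OH → carboxylic acid.
  CH(CH2OCH3): pendant –CH2OCH3: C–O–C linkage → ether.
  CH(OH): –OH on an sp³ carbon → alcohol (secondary).
  CN: –C≡N: carbon triple-bonded to nitrogen → nitrile.
Ether appears at: CH(OCH3), CH(OCH3), CH(CH2OCH3), CH(OCH3), CH(CH2OCH3) → 5.

5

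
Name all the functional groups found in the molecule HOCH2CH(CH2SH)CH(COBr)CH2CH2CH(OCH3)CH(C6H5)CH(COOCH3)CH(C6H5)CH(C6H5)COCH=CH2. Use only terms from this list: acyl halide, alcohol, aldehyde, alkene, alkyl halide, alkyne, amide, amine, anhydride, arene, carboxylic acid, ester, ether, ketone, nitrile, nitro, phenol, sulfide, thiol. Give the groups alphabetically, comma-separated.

HO– on an sp³ carbon → alcohol.
pendant –CH2SH → thiol.
pendant –C(=O)X: carbonyl C bonded to C and halogen → acyl halide.
pendant –OCH3: C–O–C with sp³ C, no adjacent C=O → ether.
pendant –C6H5: benzene ring → arene.
pendant –COOCH3: carbonyl C bonded to C and –OCH3 → ester.
pendant –C6H5: benzene ring → arene.
pendant –C6H5: benzene ring → arene.
–C(=O)– with carbon on both sides → ketone.
C=C double bond → alkene.

acyl halide, alcohol, alkene, arene, ester, ether, ketone, thiol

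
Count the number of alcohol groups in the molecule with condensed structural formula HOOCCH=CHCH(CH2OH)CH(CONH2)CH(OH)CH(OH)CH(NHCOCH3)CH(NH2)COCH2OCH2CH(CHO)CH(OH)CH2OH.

–COOH: carbonyl C bonded to –OH and C → carboxylic acid (the –OH is not a separate alcohol).
C=C double bond → alkene.
pendant –CH2OH on an sp³ backbone C → alcohol.
pendant –CONH2: carbonyl C bonded to C and N → amide.
–OH on an sp³ carbon → alcohol (secondary).
–OH on an sp³ carbon → alcohol (secondary).
pendant –NHC(=O)CH3: N bonded to a carbonyl → amide (not amine).
–NH2 on an sp³ carbon with no adjacent C=O → amine.
–C(=O)– with carbon on both sides → ketone.
C–O–C with sp³ carbons on both sides and no adjacent C=O → ether.
pendant –CHO: carbonyl C bonded to C and H → aldehyde.
–OH on an sp³ carbon → alcohol (secondary).
–OH on an sp³ carbon → alcohol.
Alcohol appears at: CH(CH2OH), CH(OH), CH(OH), CH(OH), CH2OH → 5.

5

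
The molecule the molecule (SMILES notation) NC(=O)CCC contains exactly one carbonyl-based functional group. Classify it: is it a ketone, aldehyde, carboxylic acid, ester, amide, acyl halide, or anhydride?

The carbonyl is in the H2NCO segment: –C(=O)NH2: carbonyl C bonded to C and to N → amide (the N is not a separate amine).

amide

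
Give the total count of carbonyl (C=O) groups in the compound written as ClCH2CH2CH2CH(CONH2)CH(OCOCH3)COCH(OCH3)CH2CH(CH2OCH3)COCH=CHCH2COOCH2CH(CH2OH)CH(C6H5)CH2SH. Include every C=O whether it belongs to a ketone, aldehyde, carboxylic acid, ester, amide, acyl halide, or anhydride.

5

CH(CONH2): amide, 1 C=O (running total 1).
CH(OCOCH3): ester, 1 C=O (running total 2).
CO: ketone, 1 C=O (running total 3).
CO: ketone, 1 C=O (running total 4).
CH2COOCH2: ester, 1 C=O (running total 5).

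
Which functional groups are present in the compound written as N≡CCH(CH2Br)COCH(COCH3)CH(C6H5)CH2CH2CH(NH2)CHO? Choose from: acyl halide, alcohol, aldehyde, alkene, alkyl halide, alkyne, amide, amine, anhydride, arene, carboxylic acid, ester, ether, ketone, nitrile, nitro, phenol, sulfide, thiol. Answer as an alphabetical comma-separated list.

N≡C–: carbon triple-bonded to nitrogen → nitrile.
pendant –CH2X: halogen on sp³ carbon → alkyl halide.
–C(=O)– with carbon on both sides → ketone.
pendant –COCH3: carbonyl C bonded to two carbons → ketone.
pendant –C6H5: benzene ring → arene.
–NH2 on an sp³ carbon with no adjacent C=O → amine.
terminal –CHO: carbonyl C bonded to H and C → aldehyde.

aldehyde, alkyl halide, amine, arene, ketone, nitrile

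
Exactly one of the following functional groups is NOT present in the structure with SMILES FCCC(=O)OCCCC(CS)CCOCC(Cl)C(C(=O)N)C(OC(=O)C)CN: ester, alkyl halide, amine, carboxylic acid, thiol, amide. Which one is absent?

amine: present (CH2NH2 — –NH2 on an sp³ carbon with no adjacent C=O → amine).
amide: present (CH(CONH2) — pendant –CONH2: carbonyl C bonded to C and N → amide).
ester: present (CH2COOCH2 — –C(=O)–O–C with C on the carbonyl side → ester).
thiol: present (CH(CH2SH) — pendant –CH2SH → thiol).
alkyl halide: present (FCH2 — halogen on an sp³ carbon → alkyl halide).
carboxylic acid: absent. In each of CH2COOCH2 and CH(OCOCH3), the acyl oxygen is bonded to carbon (–O–C), not to H, so this is an ester. In CH(CONH2), the carbonyl is bonded to nitrogen, not to –OH; that is an amide.

carboxylic acid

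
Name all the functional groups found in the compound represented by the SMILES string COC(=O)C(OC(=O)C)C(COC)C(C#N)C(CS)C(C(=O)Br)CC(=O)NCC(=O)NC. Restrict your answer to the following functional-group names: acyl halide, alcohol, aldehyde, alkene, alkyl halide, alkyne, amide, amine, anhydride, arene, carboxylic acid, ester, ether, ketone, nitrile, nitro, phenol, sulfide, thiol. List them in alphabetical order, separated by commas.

CH3O–C(=O)–: carbonyl C bonded to C and to –OCH3 → ester (not ketone + ether).
pendant –OC(=O)CH3: an acyloxy group → ester.
pendant –CH2OCH3: C–O–C linkage → ether.
pendant –C≡N: nitrile.
pendant –CH2SH → thiol.
pendant –C(=O)X: carbonyl C bonded to C and halogen → acyl halide.
–C(=O)–N– linkage → amide (the N is not an amine).
–C(=O)NHCH3: carbonyl C bonded to C and to N → amide (the N is not an amine).

acyl halide, amide, ester, ether, nitrile, thiol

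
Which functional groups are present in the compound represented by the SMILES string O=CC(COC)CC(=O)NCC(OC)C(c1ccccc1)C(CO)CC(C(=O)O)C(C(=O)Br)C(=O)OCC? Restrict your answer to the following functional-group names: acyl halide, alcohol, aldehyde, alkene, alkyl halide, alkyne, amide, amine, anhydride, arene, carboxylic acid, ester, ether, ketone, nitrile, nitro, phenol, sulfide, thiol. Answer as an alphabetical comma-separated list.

terminal –CHO: carbonyl C bonded to H and C → aldehyde.
pendant –CH2OCH3: C–O–C linkage → ether.
–C(=O)–N– linkage → amide (the N is not an amine).
pendant –OCH3: C–O–C with sp³ C, no adjacent C=O → ether.
pendant –C6H5: benzene ring → arene.
pendant –CH2OH on an sp³ backbone C → alcohol.
pendant –COOH: carbonyl C bonded to C and –OH → carboxylic acid.
pendant –C(=O)X: carbonyl C bonded to C and halogen → acyl halide.
–C(=O)OCH2CH3: carbonyl C bonded to C and to –OEt → ester.

acyl halide, alcohol, aldehyde, amide, arene, carboxylic acid, ester, ether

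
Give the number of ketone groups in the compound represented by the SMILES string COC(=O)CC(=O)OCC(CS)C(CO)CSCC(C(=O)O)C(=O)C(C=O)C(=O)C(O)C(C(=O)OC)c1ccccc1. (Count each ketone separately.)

2

Reading the structure from left to right:
  CH3OOC: CH3O–C(=O)–: carbonyl C bonded to C and to –OCH3 → ester (not ketone + ether).
  CH2COOCH2: –C(=O)–O–C with C on the carbonyl side → ester.
  CH(CH2SH): pendant –CH2SH → thiol.
  CH(CH2OH): pendant –CH2OH on an sp³ backbone C → alcohol.
  CH2SCH2: C–S–C linkage → sulfide (thioether).
  CH(COOH): pendant –COOH: carbonyl C bonded to C and –OH → carboxylic acid.
  CO: –C(=O)– with carbon on both sides → ketone.
  CH(CHO): pendant –CHO: carbonyl C bonded to C and H → aldehyde.
  CO: –C(=O)– with carbon on both sides → ketone.
  CH(OH): –OH on an sp³ carbon → alcohol (secondary).
  CH(COOCH3): pendant –COOCH3: carbonyl C bonded to C and –OCH3 → ester.
  C6H5: –C6H5 phenyl ring → arene.
Ketone appears at: CO, CO → 2.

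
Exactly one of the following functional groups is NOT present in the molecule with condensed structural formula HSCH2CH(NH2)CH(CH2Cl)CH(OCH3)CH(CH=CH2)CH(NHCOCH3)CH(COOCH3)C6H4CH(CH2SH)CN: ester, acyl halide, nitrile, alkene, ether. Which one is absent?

acyl halide

nitrile: present (CN — –C≡N: carbon triple-bonded to nitrogen → nitrile).
ether: present (CH(OCH3) — pendant –OCH3: C–O–C with sp³ C, no adjacent C=O → ether).
alkene: present (CH(CH=CH2) — pendant –CH=CH2: C=C double bond → alkene).
ester: present (CH(COOCH3) — pendant –COOCH3: carbonyl C bonded to C and –OCH3 → ester).
acyl halide: no segment matches this pattern.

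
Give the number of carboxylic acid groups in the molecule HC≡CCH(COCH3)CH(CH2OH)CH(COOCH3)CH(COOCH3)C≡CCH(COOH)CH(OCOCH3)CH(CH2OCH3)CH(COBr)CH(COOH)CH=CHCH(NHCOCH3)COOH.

3

Working along the chain:
  HC≡C: C≡C triple bond → alkyne.
  CH(COCH3): pendant –COCH3: carbonyl C bonded to two carbons → ketone.
  CH(CH2OH): pendant –CH2OH on an sp³ backbone C → alcohol.
  CH(COOCH3): pendant –COOCH3: carbonyl C bonded to C and –OCH3 → ester.
  CH(COOCH3): pendant –COOCH3: carbonyl C bonded to C and –OCH3 → ester.
  C≡C: C≡C triple bond → alkyne.
  CH(COOH): pendant –COOH: carbonyl C bonded to C and –OH → carboxylic acid.
  CH(OCOCH3): pendant –OC(=O)CH3: an acyloxy group → ester.
  CH(CH2OCH3): pendant –CH2OCH3: C–O–C linkage → ether.
  CH(COBr): pendant –C(=O)X: carbonyl C bonded to C and halogen → acyl halide.
  CH(COOH): pendant –COOH: carbonyl C bonded to C and –OH → carboxylic acid.
  CH=CH: C=C double bond → alkene.
  CH(NHCOCH3): pendant –NHC(=O)CH3: N bonded to a carbonyl → amide (not amine).
  COOH: –COOH: carbonyl C bonded to –OH and C → carboxylic acid (the –OH is not a separate alcohol).
Carboxylic acid appears at: CH(COOH), CH(COOH), COOH → 3.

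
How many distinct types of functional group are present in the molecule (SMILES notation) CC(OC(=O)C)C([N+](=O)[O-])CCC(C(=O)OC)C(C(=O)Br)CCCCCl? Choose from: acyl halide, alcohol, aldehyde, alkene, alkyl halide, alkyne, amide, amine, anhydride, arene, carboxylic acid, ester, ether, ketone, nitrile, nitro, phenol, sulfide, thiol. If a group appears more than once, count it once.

4

Working along the chain:
  CH(OCOCH3): pendant –OC(=O)CH3: an acyloxy group → ester.
  CH(NO2): –NO2 on an sp³ carbon → nitro (the N=O is not a carbonyl).
  CH(COOCH3): pendant –COOCH3: carbonyl C bonded to C and –OCH3 → ester.
  CH(COBr): pendant –C(=O)X: carbonyl C bonded to C and halogen → acyl halide.
  CH2Cl: halogen on an sp³ carbon → alkyl halide.
Distinct types present: acyl halide, alkyl halide, ester, nitro.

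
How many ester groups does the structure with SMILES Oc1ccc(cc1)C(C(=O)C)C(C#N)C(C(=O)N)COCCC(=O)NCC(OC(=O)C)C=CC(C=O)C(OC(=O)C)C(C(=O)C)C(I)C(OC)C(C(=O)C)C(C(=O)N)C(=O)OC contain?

3

–OH attached directly to an aromatic ring → phenol (not alcohol); the ring itself is an arene.
pendant –COCH3: carbonyl C bonded to two carbons → ketone.
pendant –C≡N: nitrile.
pendant –CONH2: carbonyl C bonded to C and N → amide.
C–O–C with sp³ carbons on both sides and no adjacent C=O → ether.
–C(=O)–N– linkage → amide (the N is not an amine).
pendant –OC(=O)CH3: an acyloxy group → ester.
C=C double bond → alkene.
pendant –CHO: carbonyl C bonded to C and H → aldehyde.
pendant –OC(=O)CH3: an acyloxy group → ester.
pendant –COCH3: carbonyl C bonded to two carbons → ketone.
halogen on an sp³ carbon → alkyl halide.
pendant –OCH3: C–O–C with sp³ C, no adjacent C=O → ether.
pendant –COCH3: carbonyl C bonded to two carbons → ketone.
pendant –CONH2: carbonyl C bonded to C and N → amide.
–C(=O)OCH3: carbonyl C bonded to C and to –OCH3 → ester (not ketone + ether).
Ester appears at: CH(OCOCH3), CH(OCOCH3), COOCH3 → 3.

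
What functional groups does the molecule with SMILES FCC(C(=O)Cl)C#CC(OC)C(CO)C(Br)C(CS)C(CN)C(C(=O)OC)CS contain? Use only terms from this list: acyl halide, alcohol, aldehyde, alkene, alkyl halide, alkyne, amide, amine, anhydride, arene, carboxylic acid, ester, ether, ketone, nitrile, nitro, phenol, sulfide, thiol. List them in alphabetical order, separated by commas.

halogen on an sp³ carbon → alkyl halide.
pendant –C(=O)X: carbonyl C bonded to C and halogen → acyl halide.
C≡C triple bond → alkyne.
pendant –OCH3: C–O–C with sp³ C, no adjacent C=O → ether.
pendant –CH2OH on an sp³ backbone C → alcohol.
halogen on an sp³ carbon → alkyl halide.
pendant –CH2SH → thiol.
pendant –CH2NH2: N on sp³ C, no adjacent C=O → amine.
pendant –COOCH3: carbonyl C bonded to C and –OCH3 → ester.
–SH on an sp³ carbon → thiol.

acyl halide, alcohol, alkyl halide, alkyne, amine, ester, ether, thiol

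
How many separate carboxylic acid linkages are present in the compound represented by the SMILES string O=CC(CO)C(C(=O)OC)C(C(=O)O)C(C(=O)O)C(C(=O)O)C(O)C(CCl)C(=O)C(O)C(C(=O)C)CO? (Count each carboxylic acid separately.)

Working along the chain:
  OHC: terminal –CHO: carbonyl C bonded to H and C → aldehyde.
  CH(CH2OH): pendant –CH2OH on an sp³ backbone C → alcohol.
  CH(COOCH3): pendant –COOCH3: carbonyl C bonded to C and –OCH3 → ester.
  CH(COOH): pendant –COOH: carbonyl C bonded to C and –OH → carboxylic acid.
  CH(COOH): pendant –COOH: carbonyl C bonded to C and –OH → carboxylic acid.
  CH(COOH): pendant –COOH: carbonyl C bonded to C and –OH → carboxylic acid.
  CH(OH): –OH on an sp³ carbon → alcohol (secondary).
  CH(CH2Cl): pendant –CH2X: halogen on sp³ carbon → alkyl halide.
  CO: –C(=O)– with carbon on both sides → ketone.
  CH(OH): –OH on an sp³ carbon → alcohol (secondary).
  CH(COCH3): pendant –COCH3: carbonyl C bonded to two carbons → ketone.
  CH2OH: –OH on an sp³ carbon → alcohol.
Carboxylic acid appears at: CH(COOH), CH(COOH), CH(COOH) → 3.

3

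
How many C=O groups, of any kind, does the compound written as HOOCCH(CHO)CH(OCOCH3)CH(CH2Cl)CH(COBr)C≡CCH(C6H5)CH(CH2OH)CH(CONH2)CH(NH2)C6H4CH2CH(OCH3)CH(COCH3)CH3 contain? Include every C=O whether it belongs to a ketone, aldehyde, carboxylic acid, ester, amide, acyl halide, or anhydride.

HOOC: carboxylic acid, 1 C=O (running total 1).
CH(CHO): aldehyde, 1 C=O (running total 2).
CH(OCOCH3): ester, 1 C=O (running total 3).
CH(COBr): acyl halide, 1 C=O (running total 4).
CH(CONH2): amide, 1 C=O (running total 5).
CH(COCH3): ketone, 1 C=O (running total 6).

6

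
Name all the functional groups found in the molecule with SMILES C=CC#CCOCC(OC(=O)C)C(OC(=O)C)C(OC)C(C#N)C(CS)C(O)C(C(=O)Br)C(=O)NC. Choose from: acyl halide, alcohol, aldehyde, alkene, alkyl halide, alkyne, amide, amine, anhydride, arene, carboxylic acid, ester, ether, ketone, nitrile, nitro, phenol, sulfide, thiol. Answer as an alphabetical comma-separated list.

acyl halide, alcohol, alkene, alkyne, amide, ester, ether, nitrile, thiol

Taking each segment in turn:
  CH2=CH: C=C double bond → alkene.
  C≡C: C≡C triple bond → alkyne.
  CH2OCH2: C–O–C with sp³ carbons on both sides and no adjacent C=O → ether.
  CH(OCOCH3): pendant –OC(=O)CH3: an acyloxy group → ester.
  CH(OCOCH3): pendant –OC(=O)CH3: an acyloxy group → ester.
  CH(OCH3): pendant –OCH3: C–O–C with sp³ C, no adjacent C=O → ether.
  CH(CN): pendant –C≡N: nitrile.
  CH(CH2SH): pendant –CH2SH → thiol.
  CH(OH): –OH on an sp³ carbon → alcohol (secondary).
  CH(COBr): pendant –C(=O)X: carbonyl C bonded to C and halogen → acyl halide.
  CONHCH3: –C(=O)NHCH3: carbonyl C bonded to C and to N → amide (the N is not an amine).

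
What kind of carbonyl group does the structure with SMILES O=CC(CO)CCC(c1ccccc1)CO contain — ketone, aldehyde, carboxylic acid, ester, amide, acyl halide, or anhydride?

The carbonyl is in the OHC segment: terminal –CHO: carbonyl C bonded to H and C → aldehyde.

aldehyde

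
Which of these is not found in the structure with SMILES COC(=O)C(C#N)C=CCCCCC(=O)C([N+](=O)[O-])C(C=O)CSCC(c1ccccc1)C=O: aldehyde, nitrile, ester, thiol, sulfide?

thiol

sulfide: present (CH2SCH2 — C–S–C linkage → sulfide (thioether)).
aldehyde: present (CH(CHO) — pendant –CHO: carbonyl C bonded to C and H → aldehyde).
ester: present (CH3OOC — CH3O–C(=O)–: carbonyl C bonded to C and to –OCH3 → ester (not ketone + ether)).
nitrile: present (CH(CN) — pendant –C≡N: nitrile).
thiol: no segment matches this pattern.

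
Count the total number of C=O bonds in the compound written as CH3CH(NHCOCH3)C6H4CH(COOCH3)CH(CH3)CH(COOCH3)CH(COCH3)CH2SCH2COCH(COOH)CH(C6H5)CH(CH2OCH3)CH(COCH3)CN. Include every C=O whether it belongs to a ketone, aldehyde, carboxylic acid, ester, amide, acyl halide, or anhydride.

CH(NHCOCH3): amide, 1 C=O (running total 1).
CH(COOCH3): ester, 1 C=O (running total 2).
CH(COOCH3): ester, 1 C=O (running total 3).
CH(COCH3): ketone, 1 C=O (running total 4).
CO: ketone, 1 C=O (running total 5).
CH(COOH): carboxylic acid, 1 C=O (running total 6).
CH(COCH3): ketone, 1 C=O (running total 7).

7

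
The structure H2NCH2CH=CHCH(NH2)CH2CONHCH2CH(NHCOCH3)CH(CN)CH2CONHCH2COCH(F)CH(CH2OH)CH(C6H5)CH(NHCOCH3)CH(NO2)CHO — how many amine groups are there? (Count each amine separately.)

Working along the chain:
  H2NCH2: –NH2 on an sp³ carbon with no adjacent C=O → amine.
  CH=CH: C=C double bond → alkene.
  CH(NH2): –NH2 on an sp³ carbon with no adjacent C=O → amine.
  CH2CONHCH2: –C(=O)–N– linkage → amide (the N is not an amine).
  CH(NHCOCH3): pendant –NHC(=O)CH3: N bonded to a carbonyl → amide (not amine).
  CH(CN): pendant –C≡N: nitrile.
  CH2CONHCH2: –C(=O)–N– linkage → amide (the N is not an amine).
  CO: –C(=O)– with carbon on both sides → ketone.
  CH(F): halogen on an sp³ carbon → alkyl halide.
  CH(CH2OH): pendant –CH2OH on an sp³ backbone C → alcohol.
  CH(C6H5): pendant –C6H5: benzene ring → arene.
  CH(NHCOCH3): pendant –NHC(=O)CH3: N bonded to a carbonyl → amide (not amine).
  CH(NO2): –NO2 on an sp³ carbon → nitro (the N=O is not a carbonyl).
  CHO: terminal –CHO: carbonyl C bonded to H and C → aldehyde.
Amine appears at: H2NCH2, CH(NH2) → 2.

2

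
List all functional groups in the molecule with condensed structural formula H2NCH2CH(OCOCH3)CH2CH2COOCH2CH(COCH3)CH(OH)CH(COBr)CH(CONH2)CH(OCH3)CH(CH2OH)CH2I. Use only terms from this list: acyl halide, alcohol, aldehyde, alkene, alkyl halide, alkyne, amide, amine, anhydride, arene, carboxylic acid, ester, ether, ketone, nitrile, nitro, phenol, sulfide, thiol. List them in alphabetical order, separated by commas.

Taking each segment in turn:
  H2NCH2: –NH2 on an sp³ carbon with no adjacent C=O → amine.
  CH(OCOCH3): pendant –OC(=O)CH3: an acyloxy group → ester.
  CH2COOCH2: –C(=O)–O–C with C on the carbonyl side → ester.
  CH(COCH3): pendant –COCH3: carbonyl C bonded to two carbons → ketone.
  CH(OH): –OH on an sp³ carbon → alcohol (secondary).
  CH(COBr): pendant –C(=O)X: carbonyl C bonded to C and halogen → acyl halide.
  CH(CONH2): pendant –CONH2: carbonyl C bonded to C and N → amide.
  CH(OCH3): pendant –OCH3: C–O–C with sp³ C, no adjacent C=O → ether.
  CH(CH2OH): pendant –CH2OH on an sp³ backbone C → alcohol.
  CH2I: halogen on an sp³ carbon → alkyl halide.

acyl halide, alcohol, alkyl halide, amide, amine, ester, ether, ketone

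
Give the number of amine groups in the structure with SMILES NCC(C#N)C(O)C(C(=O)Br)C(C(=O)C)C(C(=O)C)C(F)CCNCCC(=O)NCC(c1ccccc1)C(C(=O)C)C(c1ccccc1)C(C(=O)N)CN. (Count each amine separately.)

3

Taking each segment in turn:
  H2NCH2: –NH2 on an sp³ carbon with no adjacent C=O → amine.
  CH(CN): pendant –C≡N: nitrile.
  CH(OH): –OH on an sp³ carbon → alcohol (secondary).
  CH(COBr): pendant –C(=O)X: carbonyl C bonded to C and halogen → acyl halide.
  CH(COCH3): pendant –COCH3: carbonyl C bonded to two carbons → ketone.
  CH(COCH3): pendant –COCH3: carbonyl C bonded to two carbons → ketone.
  CH(F): halogen on an sp³ carbon → alkyl halide.
  CH2NHCH2: C–N–C with sp³ carbons and no adjacent C=O → amine (secondary).
  CH2CONHCH2: –C(=O)–N– linkage → amide (the N is not an amine).
  CH(C6H5): pendant –C6H5: benzene ring → arene.
  CH(COCH3): pendant –COCH3: carbonyl C bonded to two carbons → ketone.
  CH(C6H5): pendant –C6H5: benzene ring → arene.
  CH(CONH2): pendant –CONH2: carbonyl C bonded to C and N → amide.
  CH2NH2: –NH2 on an sp³ carbon with no adjacent C=O → amine.
Amine appears at: H2NCH2, CH2NHCH2, CH2NH2 → 3.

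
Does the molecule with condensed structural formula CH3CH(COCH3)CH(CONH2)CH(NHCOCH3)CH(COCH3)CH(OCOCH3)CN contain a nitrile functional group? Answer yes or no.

yes

Taking each segment in turn:
  CH(COCH3): pendant –COCH3: carbonyl C bonded to two carbons → ketone.
  CH(CONH2): pendant –CONH2: carbonyl C bonded to C and N → amide.
  CH(NHCOCH3): pendant –NHC(=O)CH3: N bonded to a carbonyl → amide (not amine).
  CH(COCH3): pendant –COCH3: carbonyl C bonded to two carbons → ketone.
  CH(OCOCH3): pendant –OC(=O)CH3: an acyloxy group → ester.
  CN: –C≡N: carbon triple-bonded to nitrogen → nitrile.
The CN segment supplies the nitrile: –C≡N: carbon triple-bonded to nitrogen → nitrile.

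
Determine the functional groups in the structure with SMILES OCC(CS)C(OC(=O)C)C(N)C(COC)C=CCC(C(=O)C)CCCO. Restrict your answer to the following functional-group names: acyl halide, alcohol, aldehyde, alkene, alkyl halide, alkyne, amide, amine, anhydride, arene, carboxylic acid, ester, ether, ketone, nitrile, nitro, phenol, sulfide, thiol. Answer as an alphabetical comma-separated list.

Taking each segment in turn:
  HOCH2: HO– on an sp³ carbon → alcohol.
  CH(CH2SH): pendant –CH2SH → thiol.
  CH(OCOCH3): pendant –OC(=O)CH3: an acyloxy group → ester.
  CH(NH2): –NH2 on an sp³ carbon with no adjacent C=O → amine.
  CH(CH2OCH3): pendant –CH2OCH3: C–O–C linkage → ether.
  CH=CH: C=C double bond → alkene.
  CH(COCH3): pendant –COCH3: carbonyl C bonded to two carbons → ketone.
  CH2OH: –OH on an sp³ carbon → alcohol.

alcohol, alkene, amine, ester, ether, ketone, thiol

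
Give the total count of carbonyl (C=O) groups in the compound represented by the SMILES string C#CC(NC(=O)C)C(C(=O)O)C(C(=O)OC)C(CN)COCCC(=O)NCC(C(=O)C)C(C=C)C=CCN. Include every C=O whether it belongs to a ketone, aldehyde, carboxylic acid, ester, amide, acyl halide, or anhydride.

5

CH(NHCOCH3): amide, 1 C=O (running total 1).
CH(COOH): carboxylic acid, 1 C=O (running total 2).
CH(COOCH3): ester, 1 C=O (running total 3).
CH2CONHCH2: amide, 1 C=O (running total 4).
CH(COCH3): ketone, 1 C=O (running total 5).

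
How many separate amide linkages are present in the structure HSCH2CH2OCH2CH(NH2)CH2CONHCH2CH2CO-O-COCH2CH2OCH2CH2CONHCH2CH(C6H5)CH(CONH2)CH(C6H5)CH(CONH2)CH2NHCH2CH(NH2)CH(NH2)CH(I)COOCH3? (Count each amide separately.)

4

–SH on an sp³ carbon → thiol.
C–O–C with sp³ carbons on both sides and no adjacent C=O → ether.
–NH2 on an sp³ carbon with no adjacent C=O → amine.
–C(=O)–N– linkage → amide (the N is not an amine).
two acyl groups sharing one oxygen, –C(=O)–O–C(=O)– → anhydride.
C–O–C with sp³ carbons on both sides and no adjacent C=O → ether.
–C(=O)–N– linkage → amide (the N is not an amine).
pendant –C6H5: benzene ring → arene.
pendant –CONH2: carbonyl C bonded to C and N → amide.
pendant –C6H5: benzene ring → arene.
pendant –CONH2: carbonyl C bonded to C and N → amide.
C–N–C with sp³ carbons and no adjacent C=O → amine (secondary).
–NH2 on an sp³ carbon with no adjacent C=O → amine.
–NH2 on an sp³ carbon with no adjacent C=O → amine.
halogen on an sp³ carbon → alkyl halide.
–C(=O)OCH3: carbonyl C bonded to C and to –OCH3 → ester (not ketone + ether).
Amide appears at: CH2CONHCH2, CH2CONHCH2, CH(CONH2), CH(CONH2) → 4.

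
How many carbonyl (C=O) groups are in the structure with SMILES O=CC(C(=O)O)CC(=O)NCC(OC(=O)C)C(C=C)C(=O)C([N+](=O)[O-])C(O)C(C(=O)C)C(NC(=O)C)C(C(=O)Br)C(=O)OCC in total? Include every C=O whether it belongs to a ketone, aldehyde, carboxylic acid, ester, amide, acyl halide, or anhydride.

OHC: aldehyde, 1 C=O (running total 1).
CH(COOH): carboxylic acid, 1 C=O (running total 2).
CH2CONHCH2: amide, 1 C=O (running total 3).
CH(OCOCH3): ester, 1 C=O (running total 4).
CO: ketone, 1 C=O (running total 5).
CH(COCH3): ketone, 1 C=O (running total 6).
CH(NHCOCH3): amide, 1 C=O (running total 7).
CH(COBr): acyl halide, 1 C=O (running total 8).
COOCH2CH3: ester, 1 C=O (running total 9).

9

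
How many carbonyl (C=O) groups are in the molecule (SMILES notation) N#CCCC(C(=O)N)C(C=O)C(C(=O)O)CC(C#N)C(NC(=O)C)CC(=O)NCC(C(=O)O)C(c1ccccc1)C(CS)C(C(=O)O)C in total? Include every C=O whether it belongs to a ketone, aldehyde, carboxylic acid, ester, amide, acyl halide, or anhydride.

CH(CONH2): amide, 1 C=O (running total 1).
CH(CHO): aldehyde, 1 C=O (running total 2).
CH(COOH): carboxylic acid, 1 C=O (running total 3).
CH(NHCOCH3): amide, 1 C=O (running total 4).
CH2CONHCH2: amide, 1 C=O (running total 5).
CH(COOH): carboxylic acid, 1 C=O (running total 6).
CH(COOH): carboxylic acid, 1 C=O (running total 7).

7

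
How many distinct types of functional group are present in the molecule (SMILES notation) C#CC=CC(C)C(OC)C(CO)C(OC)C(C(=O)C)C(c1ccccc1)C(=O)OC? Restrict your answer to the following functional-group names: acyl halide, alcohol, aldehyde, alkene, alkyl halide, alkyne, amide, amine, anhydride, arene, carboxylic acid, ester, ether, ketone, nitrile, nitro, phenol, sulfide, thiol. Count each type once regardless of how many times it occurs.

C≡C triple bond → alkyne.
C=C double bond → alkene.
pendant –OCH3: C–O–C with sp³ C, no adjacent C=O → ether.
pendant –CH2OH on an sp³ backbone C → alcohol.
pendant –OCH3: C–O–C with sp³ C, no adjacent C=O → ether.
pendant –COCH3: carbonyl C bonded to two carbons → ketone.
pendant –C6H5: benzene ring → arene.
–C(=O)OCH3: carbonyl C bonded to C and to –OCH3 → ester (not ketone + ether).
Distinct types present: alcohol, alkene, alkyne, arene, ester, ether, ketone.

7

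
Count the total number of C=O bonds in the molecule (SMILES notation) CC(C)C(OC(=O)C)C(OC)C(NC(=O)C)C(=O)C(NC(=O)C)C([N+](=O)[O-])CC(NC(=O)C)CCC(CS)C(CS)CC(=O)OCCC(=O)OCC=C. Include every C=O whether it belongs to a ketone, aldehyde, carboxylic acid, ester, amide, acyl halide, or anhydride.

CH(OCOCH3): ester, 1 C=O (running total 1).
CH(NHCOCH3): amide, 1 C=O (running total 2).
CO: ketone, 1 C=O (running total 3).
CH(NHCOCH3): amide, 1 C=O (running total 4).
CH(NHCOCH3): amide, 1 C=O (running total 5).
CH2COOCH2: ester, 1 C=O (running total 6).
CH2COOCH2: ester, 1 C=O (running total 7).

7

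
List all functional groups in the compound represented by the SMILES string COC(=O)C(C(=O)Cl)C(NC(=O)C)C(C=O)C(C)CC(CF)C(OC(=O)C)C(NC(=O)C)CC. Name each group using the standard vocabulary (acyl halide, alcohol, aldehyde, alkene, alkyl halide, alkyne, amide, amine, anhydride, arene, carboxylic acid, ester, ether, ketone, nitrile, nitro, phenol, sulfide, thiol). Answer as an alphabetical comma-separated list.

acyl halide, aldehyde, alkyl halide, amide, ester

CH3O–C(=O)–: carbonyl C bonded to C and to –OCH3 → ester (not ketone + ether).
pendant –C(=O)X: carbonyl C bonded to C and halogen → acyl halide.
pendant –NHC(=O)CH3: N bonded to a carbonyl → amide (not amine).
pendant –CHO: carbonyl C bonded to C and H → aldehyde.
pendant –CH2X: halogen on sp³ carbon → alkyl halide.
pendant –OC(=O)CH3: an acyloxy group → ester.
pendant –NHC(=O)CH3: N bonded to a carbonyl → amide (not amine).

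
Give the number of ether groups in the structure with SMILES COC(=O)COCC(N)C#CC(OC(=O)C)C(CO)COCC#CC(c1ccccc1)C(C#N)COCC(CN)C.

Taking each segment in turn:
  CH3OOC: CH3O–C(=O)–: carbonyl C bonded to C and to –OCH3 → ester (not ketone + ether).
  CH2OCH2: C–O–C with sp³ carbons on both sides and no adjacent C=O → ether.
  CH(NH2): –NH2 on an sp³ carbon with no adjacent C=O → amine.
  C≡C: C≡C triple bond → alkyne.
  CH(OCOCH3): pendant –OC(=O)CH3: an acyloxy group → ester.
  CH(CH2OH): pendant –CH2OH on an sp³ backbone C → alcohol.
  CH2OCH2: C–O–C with sp³ carbons on both sides and no adjacent C=O → ether.
  C≡C: C≡C triple bond → alkyne.
  CH(C6H5): pendant –C6H5: benzene ring → arene.
  CH(CN): pendant –C≡N: nitrile.
  CH2OCH2: C–O–C with sp³ carbons on both sides and no adjacent C=O → ether.
  CH(CH2NH2): pendant –CH2NH2: N on sp³ C, no adjacent C=O → amine.
Ether appears at: CH2OCH2, CH2OCH2, CH2OCH2 → 3.

3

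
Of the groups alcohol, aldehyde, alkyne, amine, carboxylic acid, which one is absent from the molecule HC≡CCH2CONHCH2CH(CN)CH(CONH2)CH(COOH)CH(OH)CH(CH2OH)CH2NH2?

amine: present (CH2NH2 — –NH2 on an sp³ carbon with no adjacent C=O → amine).
alkyne: present (HC≡C — C≡C triple bond → alkyne).
alcohol: present (CH(OH) — –OH on an sp³ carbon → alcohol (secondary)).
carboxylic acid: present (CH(COOH) — pendant –COOH: carbonyl C bonded to C and –OH → carboxylic acid).
aldehyde: absent. In CH(COOH), the carbonyl carbon bears –OH, not –H, so it is a carboxylic acid.

aldehyde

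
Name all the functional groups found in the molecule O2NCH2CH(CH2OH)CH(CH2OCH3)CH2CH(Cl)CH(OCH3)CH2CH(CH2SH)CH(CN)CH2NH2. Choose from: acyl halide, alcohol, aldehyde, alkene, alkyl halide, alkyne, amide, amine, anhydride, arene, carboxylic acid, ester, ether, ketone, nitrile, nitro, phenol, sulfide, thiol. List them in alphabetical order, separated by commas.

alcohol, alkyl halide, amine, ether, nitrile, nitro, thiol

Taking each segment in turn:
  O2NCH2: –NO2 on carbon → nitro group.
  CH(CH2OH): pendant –CH2OH on an sp³ backbone C → alcohol.
  CH(CH2OCH3): pendant –CH2OCH3: C–O–C linkage → ether.
  CH(Cl): halogen on an sp³ carbon → alkyl halide.
  CH(OCH3): pendant –OCH3: C–O–C with sp³ C, no adjacent C=O → ether.
  CH(CH2SH): pendant –CH2SH → thiol.
  CH(CN): pendant –C≡N: nitrile.
  CH2NH2: –NH2 on an sp³ carbon with no adjacent C=O → amine.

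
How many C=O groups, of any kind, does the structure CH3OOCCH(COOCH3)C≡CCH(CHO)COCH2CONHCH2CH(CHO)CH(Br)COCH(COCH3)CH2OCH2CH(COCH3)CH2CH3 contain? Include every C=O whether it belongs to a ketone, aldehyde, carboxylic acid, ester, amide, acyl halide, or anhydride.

CH3OOC: ester, 1 C=O (running total 1).
CH(COOCH3): ester, 1 C=O (running total 2).
CH(CHO): aldehyde, 1 C=O (running total 3).
CO: ketone, 1 C=O (running total 4).
CH2CONHCH2: amide, 1 C=O (running total 5).
CH(CHO): aldehyde, 1 C=O (running total 6).
CO: ketone, 1 C=O (running total 7).
CH(COCH3): ketone, 1 C=O (running total 8).
CH(COCH3): ketone, 1 C=O (running total 9).

9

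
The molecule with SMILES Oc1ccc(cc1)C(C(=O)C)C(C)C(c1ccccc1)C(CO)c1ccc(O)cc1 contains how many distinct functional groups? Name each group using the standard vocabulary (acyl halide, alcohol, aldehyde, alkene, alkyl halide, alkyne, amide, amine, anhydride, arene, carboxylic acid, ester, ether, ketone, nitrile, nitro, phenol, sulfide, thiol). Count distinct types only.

Taking each segment in turn:
  HOC6H4: –OH attached directly to an aromatic ring → phenol (not alcohol); the ring itself is an arene.
  CH(COCH3): pendant –COCH3: carbonyl C bonded to two carbons → ketone.
  CH(C6H5): pendant –C6H5: benzene ring → arene.
  CH(CH2OH): pendant –CH2OH on an sp³ backbone C → alcohol.
  C6H4OH: –OH attached directly to an aromatic ring → phenol (not alcohol); the ring itself is an arene.
Distinct types present: alcohol, arene, ketone, phenol.

4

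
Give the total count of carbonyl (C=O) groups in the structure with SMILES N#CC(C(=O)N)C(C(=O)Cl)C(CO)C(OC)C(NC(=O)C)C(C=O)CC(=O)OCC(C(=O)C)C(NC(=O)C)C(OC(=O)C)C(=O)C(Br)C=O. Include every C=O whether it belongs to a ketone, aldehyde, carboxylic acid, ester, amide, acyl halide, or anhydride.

CH(CONH2): amide, 1 C=O (running total 1).
CH(COCl): acyl halide, 1 C=O (running total 2).
CH(NHCOCH3): amide, 1 C=O (running total 3).
CH(CHO): aldehyde, 1 C=O (running total 4).
CH2COOCH2: ester, 1 C=O (running total 5).
CH(COCH3): ketone, 1 C=O (running total 6).
CH(NHCOCH3): amide, 1 C=O (running total 7).
CH(OCOCH3): ester, 1 C=O (running total 8).
CO: ketone, 1 C=O (running total 9).
CHO: aldehyde, 1 C=O (running total 10).

10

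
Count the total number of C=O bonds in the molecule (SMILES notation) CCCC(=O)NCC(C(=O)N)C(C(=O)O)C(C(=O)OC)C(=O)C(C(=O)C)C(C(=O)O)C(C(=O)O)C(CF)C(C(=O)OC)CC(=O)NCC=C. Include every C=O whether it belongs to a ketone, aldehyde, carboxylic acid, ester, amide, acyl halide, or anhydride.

10

CH2CONHCH2: amide, 1 C=O (running total 1).
CH(CONH2): amide, 1 C=O (running total 2).
CH(COOH): carboxylic acid, 1 C=O (running total 3).
CH(COOCH3): ester, 1 C=O (running total 4).
CO: ketone, 1 C=O (running total 5).
CH(COCH3): ketone, 1 C=O (running total 6).
CH(COOH): carboxylic acid, 1 C=O (running total 7).
CH(COOH): carboxylic acid, 1 C=O (running total 8).
CH(COOCH3): ester, 1 C=O (running total 9).
CH2CONHCH2: amide, 1 C=O (running total 10).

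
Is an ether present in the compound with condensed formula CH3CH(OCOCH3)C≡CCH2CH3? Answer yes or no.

pendant –OC(=O)CH3: an acyloxy group → ester.
C≡C triple bond → alkyne.
In CH(OCOCH3), the C–O–C oxygen is adjacent to a C=O, so it belongs to an ester, not an ether.
The groups actually present are: alkyne, ester.

no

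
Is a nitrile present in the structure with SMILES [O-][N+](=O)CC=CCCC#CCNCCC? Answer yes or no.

Reading the structure from left to right:
  O2NCH2: –NO2 on carbon → nitro group.
  CH=CH: C=C double bond → alkene.
  C≡C: C≡C triple bond → alkyne.
  CH2NHCH2: C–N–C with sp³ carbons and no adjacent C=O → amine (secondary).
In C≡C, the triple bond is C≡C, not C≡N.
The groups actually present are: alkene, alkyne, amine, nitro.

no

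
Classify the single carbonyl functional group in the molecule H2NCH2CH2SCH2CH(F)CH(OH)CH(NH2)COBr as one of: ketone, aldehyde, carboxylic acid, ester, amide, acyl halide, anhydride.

The carbonyl is in the COBr segment: –C(=O)Br: carbonyl C bonded to C and to a halogen → acyl halide (not alkyl halide).

acyl halide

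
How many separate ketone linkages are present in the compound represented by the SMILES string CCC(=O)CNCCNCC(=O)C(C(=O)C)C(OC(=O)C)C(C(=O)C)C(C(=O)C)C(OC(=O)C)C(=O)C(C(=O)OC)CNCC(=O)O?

Working along the chain:
  CO: –C(=O)– with carbon on both sides → ketone.
  CH2NHCH2: C–N–C with sp³ carbons and no adjacent C=O → amine (secondary).
  CH2NHCH2: C–N–C with sp³ carbons and no adjacent C=O → amine (secondary).
  CO: –C(=O)– with carbon on both sides → ketone.
  CH(COCH3): pendant –COCH3: carbonyl C bonded to two carbons → ketone.
  CH(OCOCH3): pendant –OC(=O)CH3: an acyloxy group → ester.
  CH(COCH3): pendant –COCH3: carbonyl C bonded to two carbons → ketone.
  CH(COCH3): pendant –COCH3: carbonyl C bonded to two carbons → ketone.
  CH(OCOCH3): pendant –OC(=O)CH3: an acyloxy group → ester.
  CO: –C(=O)– with carbon on both sides → ketone.
  CH(COOCH3): pendant –COOCH3: carbonyl C bonded to C and –OCH3 → ester.
  CH2NHCH2: C–N–C with sp³ carbons and no adjacent C=O → amine (secondary).
  COOH: –COOH: carbonyl C bonded to –OH and C → carboxylic acid (the –OH is not a separate alcohol).
Ketone appears at: CO, CO, CH(COCH3), CH(COCH3), CH(COCH3), CO → 6.

6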